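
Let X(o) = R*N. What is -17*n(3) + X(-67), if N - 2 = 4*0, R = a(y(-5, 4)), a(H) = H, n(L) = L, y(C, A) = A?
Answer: -43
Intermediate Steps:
R = 4
N = 2 (N = 2 + 4*0 = 2 + 0 = 2)
X(o) = 8 (X(o) = 4*2 = 8)
-17*n(3) + X(-67) = -17*3 + 8 = -51 + 8 = -43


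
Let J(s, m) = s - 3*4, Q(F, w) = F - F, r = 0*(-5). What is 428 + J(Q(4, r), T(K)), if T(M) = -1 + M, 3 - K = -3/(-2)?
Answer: 416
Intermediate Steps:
r = 0
Q(F, w) = 0
K = 3/2 (K = 3 - (-3)/(-2) = 3 - (-3)*(-1)/2 = 3 - 1*3/2 = 3 - 3/2 = 3/2 ≈ 1.5000)
J(s, m) = -12 + s (J(s, m) = s - 12 = -12 + s)
428 + J(Q(4, r), T(K)) = 428 + (-12 + 0) = 428 - 12 = 416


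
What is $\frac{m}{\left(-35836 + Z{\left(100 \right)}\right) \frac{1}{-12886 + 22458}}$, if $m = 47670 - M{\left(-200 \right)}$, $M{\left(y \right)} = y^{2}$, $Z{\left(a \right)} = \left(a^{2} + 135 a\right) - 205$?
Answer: $- \frac{73417240}{12541} \approx -5854.2$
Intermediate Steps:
$Z{\left(a \right)} = -205 + a^{2} + 135 a$
$m = 7670$ ($m = 47670 - \left(-200\right)^{2} = 47670 - 40000 = 7670$)
$\frac{m}{\left(-35836 + Z{\left(100 \right)}\right) \frac{1}{-12886 + 22458}} = \frac{7670}{\left(-35836 + \left(-205 + 100^{2} + 135 \cdot 100\right)\right) \frac{1}{-12886 + 22458}} = \frac{7670}{\left(-35836 + \left(-205 + 10000 + 13500\right)\right) \frac{1}{9572}} = \frac{7670}{\left(-35836 + 23295\right) \frac{1}{9572}} = \frac{7670}{\left(-12541\right) \frac{1}{9572}} = \frac{7670}{- \frac{12541}{9572}} = 7670 \left(- \frac{9572}{12541}\right) = - \frac{73417240}{12541}$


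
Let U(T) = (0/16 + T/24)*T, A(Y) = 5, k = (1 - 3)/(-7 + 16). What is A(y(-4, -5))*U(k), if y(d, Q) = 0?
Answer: 5/486 ≈ 0.010288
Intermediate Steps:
k = -2/9 ≈ -0.22222
U(T) = T²/24 (U(T) = (0*(1/16) + T*(1/24))*T = (0 + T/24)*T = (T/24)*T = T²/24)
A(y(-4, -5))*U(k) = 5*((-2/9)²/24) = 5*((1/24)*(4/81)) = 5*(1/486) = 5/486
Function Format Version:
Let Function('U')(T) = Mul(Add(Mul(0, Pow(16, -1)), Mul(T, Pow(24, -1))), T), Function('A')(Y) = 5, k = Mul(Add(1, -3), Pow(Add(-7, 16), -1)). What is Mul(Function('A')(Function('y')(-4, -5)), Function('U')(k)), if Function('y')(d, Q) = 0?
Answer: Rational(5, 486) ≈ 0.010288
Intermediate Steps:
k = Rational(-2, 9) (k = Mul(-2, Pow(9, -1)) = Mul(-2, Rational(1, 9)) = Rational(-2, 9) ≈ -0.22222)
Function('U')(T) = Mul(Rational(1, 24), Pow(T, 2)) (Function('U')(T) = Mul(Add(Mul(0, Rational(1, 16)), Mul(T, Rational(1, 24))), T) = Mul(Add(0, Mul(Rational(1, 24), T)), T) = Mul(Mul(Rational(1, 24), T), T) = Mul(Rational(1, 24), Pow(T, 2)))
Mul(Function('A')(Function('y')(-4, -5)), Function('U')(k)) = Mul(5, Mul(Rational(1, 24), Pow(Rational(-2, 9), 2))) = Mul(5, Mul(Rational(1, 24), Rational(4, 81))) = Mul(5, Rational(1, 486)) = Rational(5, 486)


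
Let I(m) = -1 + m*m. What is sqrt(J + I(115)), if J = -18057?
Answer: 3*I*sqrt(537) ≈ 69.52*I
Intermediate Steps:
I(m) = -1 + m**2
sqrt(J + I(115)) = sqrt(-18057 + (-1 + 115**2)) = sqrt(-18057 + (-1 + 13225)) = sqrt(-18057 + 13224) = sqrt(-4833) = 3*I*sqrt(537)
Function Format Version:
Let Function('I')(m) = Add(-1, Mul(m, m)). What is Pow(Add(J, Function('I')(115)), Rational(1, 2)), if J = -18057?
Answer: Mul(3, I, Pow(537, Rational(1, 2))) ≈ Mul(69.520, I)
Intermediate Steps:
Function('I')(m) = Add(-1, Pow(m, 2))
Pow(Add(J, Function('I')(115)), Rational(1, 2)) = Pow(Add(-18057, Add(-1, Pow(115, 2))), Rational(1, 2)) = Pow(Add(-18057, Add(-1, 13225)), Rational(1, 2)) = Pow(Add(-18057, 13224), Rational(1, 2)) = Pow(-4833, Rational(1, 2)) = Mul(3, I, Pow(537, Rational(1, 2)))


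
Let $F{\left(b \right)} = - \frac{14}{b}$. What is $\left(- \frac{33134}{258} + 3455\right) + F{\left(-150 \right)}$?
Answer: $\frac{3576167}{1075} \approx 3326.7$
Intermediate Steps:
$\left(- \frac{33134}{258} + 3455\right) + F{\left(-150 \right)} = \left(- \frac{33134}{258} + 3455\right) - \frac{14}{-150} = \left(\left(-33134\right) \frac{1}{258} + 3455\right) - - \frac{7}{75} = \left(- \frac{16567}{129} + 3455\right) + \frac{7}{75} = \frac{429128}{129} + \frac{7}{75} = \frac{3576167}{1075}$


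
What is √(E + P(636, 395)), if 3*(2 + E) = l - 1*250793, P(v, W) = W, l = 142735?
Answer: I*√320637/3 ≈ 188.75*I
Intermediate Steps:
E = -108064/3 (E = -2 + (142735 - 1*250793)/3 = -2 + (142735 - 250793)/3 = -2 + (⅓)*(-108058) = -2 - 108058/3 = -108064/3 ≈ -36021.)
√(E + P(636, 395)) = √(-108064/3 + 395) = √(-106879/3) = I*√320637/3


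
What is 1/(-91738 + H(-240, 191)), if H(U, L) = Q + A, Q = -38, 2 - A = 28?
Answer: -1/91802 ≈ -1.0893e-5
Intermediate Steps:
A = -26 (A = 2 - 1*28 = 2 - 28 = -26)
H(U, L) = -64 (H(U, L) = -38 - 26 = -64)
1/(-91738 + H(-240, 191)) = 1/(-91738 - 64) = 1/(-91802) = -1/91802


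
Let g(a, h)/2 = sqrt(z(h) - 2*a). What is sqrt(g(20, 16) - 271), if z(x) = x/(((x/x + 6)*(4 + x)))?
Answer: sqrt(-331975 + 140*I*sqrt(12215))/35 ≈ 0.38354 + 16.467*I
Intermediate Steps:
z(x) = x/(28 + 7*x) (z(x) = x/(((1 + 6)*(4 + x))) = x/((7*(4 + x))) = x/(28 + 7*x))
g(a, h) = 2*sqrt(-2*a + h/(7*(4 + h))) (g(a, h) = 2*sqrt(h/(7*(4 + h)) - 2*a) = 2*sqrt(-2*a + h/(7*(4 + h))))
sqrt(g(20, 16) - 271) = sqrt(2*sqrt(7)*sqrt(-14*20 + 16/(4 + 16))/7 - 271) = sqrt(2*sqrt(7)*sqrt(-280 + 16/20)/7 - 271) = sqrt(2*sqrt(7)*sqrt(-280 + 16*(1/20))/7 - 271) = sqrt(2*sqrt(7)*sqrt(-280 + 4/5)/7 - 271) = sqrt(2*sqrt(7)*sqrt(-1396/5)/7 - 271) = sqrt(2*sqrt(7)*(2*I*sqrt(1745)/5)/7 - 271) = sqrt(4*I*sqrt(12215)/35 - 271) = sqrt(-271 + 4*I*sqrt(12215)/35)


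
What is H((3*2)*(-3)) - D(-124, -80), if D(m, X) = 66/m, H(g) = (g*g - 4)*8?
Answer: 158753/62 ≈ 2560.5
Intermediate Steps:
H(g) = -32 + 8*g² (H(g) = (g² - 4)*8 = (-4 + g²)*8 = -32 + 8*g²)
H((3*2)*(-3)) - D(-124, -80) = (-32 + 8*((3*2)*(-3))²) - 66/(-124) = (-32 + 8*(6*(-3))²) - 66*(-1)/124 = (-32 + 8*(-18)²) - 1*(-33/62) = (-32 + 8*324) + 33/62 = (-32 + 2592) + 33/62 = 2560 + 33/62 = 158753/62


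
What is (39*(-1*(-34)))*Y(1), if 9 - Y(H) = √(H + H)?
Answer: 11934 - 1326*√2 ≈ 10059.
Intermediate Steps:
Y(H) = 9 - √2*√H (Y(H) = 9 - √(H + H) = 9 - √(2*H) = 9 - √2*√H)
(39*(-1*(-34)))*Y(1) = (39*(-1*(-34)))*(9 - √2*√1) = (39*34)*(9 - 1*√2*1) = 1326*(9 - √2) = 11934 - 1326*√2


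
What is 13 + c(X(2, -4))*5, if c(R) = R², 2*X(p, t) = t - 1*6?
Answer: 138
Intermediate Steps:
X(p, t) = -3 + t/2 (X(p, t) = (t - 1*6)/2 = (t - 6)/2 = (-6 + t)/2 = -3 + t/2)
13 + c(X(2, -4))*5 = 13 + (-3 + (½)*(-4))²*5 = 13 + (-3 - 2)²*5 = 13 + (-5)²*5 = 13 + 25*5 = 13 + 125 = 138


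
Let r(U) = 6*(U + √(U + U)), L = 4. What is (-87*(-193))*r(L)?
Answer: 402984 + 201492*√2 ≈ 6.8794e+5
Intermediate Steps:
r(U) = 6*U + 6*√2*√U (r(U) = 6*(U + √(2*U)) = 6*(U + √2*√U) = 6*U + 6*√2*√U)
(-87*(-193))*r(L) = (-87*(-193))*(6*4 + 6*√2*√4) = 16791*(24 + 6*√2*2) = 16791*(24 + 12*√2) = 402984 + 201492*√2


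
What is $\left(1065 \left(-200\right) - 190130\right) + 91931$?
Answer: $-311199$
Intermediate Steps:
$\left(1065 \left(-200\right) - 190130\right) + 91931 = \left(-213000 - 190130\right) + 91931 = -403130 + 91931 = -311199$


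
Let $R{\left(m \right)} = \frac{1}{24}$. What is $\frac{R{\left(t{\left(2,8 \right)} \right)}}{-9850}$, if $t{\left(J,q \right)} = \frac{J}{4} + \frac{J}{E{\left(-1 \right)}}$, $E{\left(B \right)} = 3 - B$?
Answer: $- \frac{1}{236400} \approx -4.2301 \cdot 10^{-6}$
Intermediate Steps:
$t{\left(J,q \right)} = \frac{J}{2}$ ($t{\left(J,q \right)} = \frac{J}{4} + \frac{J}{3 - -1} = J \frac{1}{4} + \frac{J}{3 + 1} = \frac{J}{4} + \frac{J}{4} = \frac{J}{2}$)
$R{\left(m \right)} = \frac{1}{24}$
$\frac{R{\left(t{\left(2,8 \right)} \right)}}{-9850} = \frac{1}{24 \left(-9850\right)} = \frac{1}{24} \left(- \frac{1}{9850}\right) = - \frac{1}{236400}$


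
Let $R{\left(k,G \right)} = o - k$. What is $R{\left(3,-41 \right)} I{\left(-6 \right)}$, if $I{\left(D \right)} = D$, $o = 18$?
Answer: $-90$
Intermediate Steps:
$R{\left(k,G \right)} = 18 - k$
$R{\left(3,-41 \right)} I{\left(-6 \right)} = \left(18 - 3\right) \left(-6\right) = 15 \left(-6\right) = -90$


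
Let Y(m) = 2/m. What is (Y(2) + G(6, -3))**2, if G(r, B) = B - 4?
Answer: 36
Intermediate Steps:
G(r, B) = -4 + B
(Y(2) + G(6, -3))**2 = (2/2 + (-4 - 3))**2 = (2*(1/2) - 7)**2 = (1 - 7)**2 = (-6)**2 = 36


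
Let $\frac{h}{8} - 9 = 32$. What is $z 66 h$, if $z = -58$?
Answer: $-1255584$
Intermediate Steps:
$h = 328$ ($h = 72 + 8 \cdot 32 = 72 + 256 = 328$)
$z 66 h = \left(-58\right) 66 \cdot 328 = \left(-3828\right) 328 = -1255584$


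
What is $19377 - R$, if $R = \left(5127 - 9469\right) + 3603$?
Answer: $20116$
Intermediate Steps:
$R = -739$ ($R = -4342 + 3603 = -739$)
$19377 - R = 19377 - -739 = 19377 + 739 = 20116$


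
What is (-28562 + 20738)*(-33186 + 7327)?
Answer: 202320816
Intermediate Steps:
(-28562 + 20738)*(-33186 + 7327) = -7824*(-25859) = 202320816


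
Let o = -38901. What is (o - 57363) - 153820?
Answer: -250084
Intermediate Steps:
(o - 57363) - 153820 = (-38901 - 57363) - 153820 = -96264 - 153820 = -250084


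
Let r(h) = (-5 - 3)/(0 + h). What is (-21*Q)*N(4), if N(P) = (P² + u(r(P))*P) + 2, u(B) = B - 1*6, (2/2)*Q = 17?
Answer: 4998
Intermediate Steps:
Q = 17
r(h) = -8/h
u(B) = -6 + B (u(B) = B - 6 = -6 + B)
N(P) = 2 + P² + P*(-6 - 8/P) (N(P) = (P² + (-6 - 8/P)*P) + 2 = (P² + P*(-6 - 8/P)) + 2 = 2 + P² + P*(-6 - 8/P))
(-21*Q)*N(4) = (-21*17)*(-6 + 4² - 6*4) = -357*(-6 + 16 - 24) = -357*(-14) = 4998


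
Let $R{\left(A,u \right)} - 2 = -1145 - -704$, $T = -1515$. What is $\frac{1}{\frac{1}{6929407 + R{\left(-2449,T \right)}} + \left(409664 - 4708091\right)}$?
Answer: $- \frac{6928968}{29783663133335} \approx -2.3264 \cdot 10^{-7}$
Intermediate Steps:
$R{\left(A,u \right)} = -439$ ($R{\left(A,u \right)} = 2 - 441 = -439$)
$\frac{1}{\frac{1}{6929407 + R{\left(-2449,T \right)}} + \left(409664 - 4708091\right)} = \frac{1}{\frac{1}{6929407 - 439} + \left(409664 - 4708091\right)} = \frac{1}{\frac{1}{6928968} - 4298427} = \frac{1}{- \frac{29783663133335}{6928968}} = - \frac{6928968}{29783663133335}$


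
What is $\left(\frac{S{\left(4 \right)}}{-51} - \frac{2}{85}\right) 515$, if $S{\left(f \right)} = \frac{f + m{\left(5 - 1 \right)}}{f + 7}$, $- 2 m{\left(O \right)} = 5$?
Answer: $- \frac{5047}{374} \approx -13.495$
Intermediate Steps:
$m{\left(O \right)} = - \frac{5}{2}$ ($m{\left(O \right)} = \left(- \frac{1}{2}\right) 5 = - \frac{5}{2}$)
$S{\left(f \right)} = \frac{- \frac{5}{2} + f}{7 + f}$ ($S{\left(f \right)} = \frac{f - \frac{5}{2}}{f + 7} = \frac{- \frac{5}{2} + f}{7 + f}$)
$\left(\frac{S{\left(4 \right)}}{-51} - \frac{2}{85}\right) 515 = \left(\frac{\frac{1}{7 + 4} \left(- \frac{5}{2} + 4\right)}{-51} - \frac{2}{85}\right) 515 = \left(\frac{1}{11} \cdot \frac{3}{2} \left(- \frac{1}{51}\right) - \frac{2}{85}\right) 515 = \left(\frac{3}{22} \left(- \frac{1}{51}\right) - \frac{2}{85}\right) 515 = \left(- \frac{1}{374} - \frac{2}{85}\right) 515 = \left(- \frac{49}{1870}\right) 515 = - \frac{5047}{374}$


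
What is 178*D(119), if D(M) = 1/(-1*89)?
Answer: -2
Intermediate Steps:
D(M) = -1/89 (D(M) = 1/(-89) = -1/89)
178*D(119) = 178*(-1/89) = -2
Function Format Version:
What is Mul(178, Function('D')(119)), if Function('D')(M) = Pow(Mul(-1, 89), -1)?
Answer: -2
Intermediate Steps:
Function('D')(M) = Rational(-1, 89) (Function('D')(M) = Pow(-89, -1) = Rational(-1, 89))
Mul(178, Function('D')(119)) = Mul(178, Rational(-1, 89)) = -2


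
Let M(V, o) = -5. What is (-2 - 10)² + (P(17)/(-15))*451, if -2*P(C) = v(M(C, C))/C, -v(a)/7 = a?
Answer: 17845/102 ≈ 174.95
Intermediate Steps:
v(a) = -7*a
P(C) = -35/(2*C) (P(C) = -(-7*(-5))/(2*C) = -35/(2*C))
(-2 - 10)² + (P(17)/(-15))*451 = (-2 - 10)² + (-35/2/17/(-15))*451 = (-12)² + (-35/2*1/17*(-1/15))*451 = 144 - 35/34*(-1/15)*451 = 144 + (7/102)*451 = 144 + 3157/102 = 17845/102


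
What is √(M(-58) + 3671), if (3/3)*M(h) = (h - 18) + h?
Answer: 3*√393 ≈ 59.473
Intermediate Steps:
M(h) = -18 + 2*h (M(h) = (h - 18) + h = (-18 + h) + h = -18 + 2*h)
√(M(-58) + 3671) = √((-18 + 2*(-58)) + 3671) = √((-18 - 116) + 3671) = √(-134 + 3671) = √3537 = 3*√393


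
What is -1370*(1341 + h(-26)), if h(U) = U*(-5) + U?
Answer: -1979650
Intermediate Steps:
h(U) = -4*U (h(U) = -5*U + U = -4*U)
-1370*(1341 + h(-26)) = -1370*(1341 - 4*(-26)) = -1370*(1341 + 104) = -1370*1445 = -1979650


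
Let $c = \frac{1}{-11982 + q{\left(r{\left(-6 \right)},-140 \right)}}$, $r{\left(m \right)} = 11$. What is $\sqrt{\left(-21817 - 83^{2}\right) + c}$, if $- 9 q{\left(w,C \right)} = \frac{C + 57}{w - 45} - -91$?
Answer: $\frac{2 i \sqrt{1193112670656595}}{407741} \approx 169.43 i$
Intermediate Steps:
$q{\left(w,C \right)} = - \frac{91}{9} - \frac{57 + C}{9 \left(-45 + w\right)}$ ($q{\left(w,C \right)} = - \frac{\frac{C + 57}{w - 45} - -91}{9} = - \frac{\frac{57 + C}{-45 + w} + 91}{9} = - \frac{91 + \frac{57 + C}{-45 + w}}{9} = - \frac{91}{9} - \frac{57 + C}{9 \left(-45 + w\right)}$)
$c = - \frac{34}{407741}$ ($c = \frac{1}{-11982 + \frac{4038 - -140 - 1001}{9 \left(-45 + 11\right)}} = \frac{1}{-11982 + \frac{4038 + 140 - 1001}{9 \left(-34\right)}} = \frac{1}{-11982 + \frac{1}{9} \left(- \frac{1}{34}\right) 3177} = \frac{1}{-11982 - \frac{353}{34}} = \frac{1}{- \frac{407741}{34}} = - \frac{34}{407741} \approx -8.3386 \cdot 10^{-5}$)
$\sqrt{\left(-21817 - 83^{2}\right) + c} = \sqrt{\left(-21817 - 83^{2}\right) - \frac{34}{407741}} = \sqrt{\left(-21817 - 6889\right) - \frac{34}{407741}} = \sqrt{-28706 - \frac{34}{407741}} = \sqrt{- \frac{11704613180}{407741}} = \frac{2 i \sqrt{1193112670656595}}{407741}$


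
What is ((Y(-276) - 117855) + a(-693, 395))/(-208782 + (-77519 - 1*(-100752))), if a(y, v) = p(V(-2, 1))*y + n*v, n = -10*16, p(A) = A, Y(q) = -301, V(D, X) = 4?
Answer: 26304/26507 ≈ 0.99234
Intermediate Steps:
n = -160
a(y, v) = -160*v + 4*y (a(y, v) = 4*y - 160*v = -160*v + 4*y)
((Y(-276) - 117855) + a(-693, 395))/(-208782 + (-77519 - 1*(-100752))) = ((-301 - 117855) + (-160*395 + 4*(-693)))/(-208782 + (-77519 - 1*(-100752))) = (-118156 + (-63200 - 2772))/(-208782 + (-77519 + 100752)) = (-118156 - 65972)/(-208782 + 23233) = -184128/(-185549) = -184128*(-1/185549) = 26304/26507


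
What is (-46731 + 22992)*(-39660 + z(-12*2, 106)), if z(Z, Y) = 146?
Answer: 938022846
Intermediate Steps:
(-46731 + 22992)*(-39660 + z(-12*2, 106)) = (-46731 + 22992)*(-39660 + 146) = -23739*(-39514) = 938022846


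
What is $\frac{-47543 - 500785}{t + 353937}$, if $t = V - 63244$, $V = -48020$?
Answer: $- \frac{182776}{80891} \approx -2.2595$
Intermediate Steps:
$t = -111264$ ($t = -48020 - 63244 = -111264$)
$\frac{-47543 - 500785}{t + 353937} = \frac{-47543 - 500785}{-111264 + 353937} = - \frac{548328}{242673} = \left(-548328\right) \frac{1}{242673} = - \frac{182776}{80891}$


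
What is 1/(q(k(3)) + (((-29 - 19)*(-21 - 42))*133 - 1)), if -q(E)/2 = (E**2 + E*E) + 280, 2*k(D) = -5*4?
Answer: 1/401231 ≈ 2.4923e-6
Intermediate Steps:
k(D) = -10 (k(D) = (-5*4)/2 = (1/2)*(-20) = -10)
q(E) = -560 - 4*E**2 (q(E) = -2*((E**2 + E*E) + 280) = -2*((E**2 + E**2) + 280) = -2*(2*E**2 + 280) = -2*(280 + 2*E**2) = -560 - 4*E**2)
1/(q(k(3)) + (((-29 - 19)*(-21 - 42))*133 - 1)) = 1/((-560 - 4*(-10)**2) + (((-29 - 19)*(-21 - 42))*133 - 1)) = 1/((-560 - 4*100) + (-48*(-63)*133 - 1)) = 1/((-560 - 400) + (3024*133 - 1)) = 1/(-960 + (402192 - 1)) = 1/(-960 + 402191) = 1/401231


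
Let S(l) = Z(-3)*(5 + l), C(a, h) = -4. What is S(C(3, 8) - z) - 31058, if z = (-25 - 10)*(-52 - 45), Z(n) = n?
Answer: -20876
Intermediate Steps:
z = 3395 (z = -35*(-97) = 3395)
S(l) = -15 - 3*l (S(l) = -3*(5 + l) = -15 - 3*l)
S(C(3, 8) - z) - 31058 = (-15 - 3*(-4 - 1*3395)) - 31058 = (-15 - 3*(-4 - 3395)) - 31058 = (-15 - 3*(-3399)) - 31058 = (-15 + 10197) - 31058 = 10182 - 31058 = -20876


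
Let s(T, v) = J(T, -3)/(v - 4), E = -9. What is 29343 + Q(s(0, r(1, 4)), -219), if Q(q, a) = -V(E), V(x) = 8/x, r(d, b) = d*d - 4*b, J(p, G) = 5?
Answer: 264095/9 ≈ 29344.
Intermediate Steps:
r(d, b) = d**2 - 4*b
s(T, v) = 5/(-4 + v) (s(T, v) = 5/(v - 4) = 5/(-4 + v))
Q(q, a) = 8/9 (Q(q, a) = -8/(-9) = -8*(-1)/9 = -1*(-8/9) = 8/9)
29343 + Q(s(0, r(1, 4)), -219) = 29343 + 8/9 = 264095/9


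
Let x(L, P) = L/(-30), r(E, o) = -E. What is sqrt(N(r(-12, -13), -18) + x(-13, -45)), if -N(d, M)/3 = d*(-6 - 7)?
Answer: sqrt(421590)/30 ≈ 21.643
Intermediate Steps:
x(L, P) = -L/30 (x(L, P) = L*(-1/30) = -L/30)
N(d, M) = 39*d (N(d, M) = -3*d*(-6 - 7) = -3*d*(-13) = -(-39)*d = 39*d)
sqrt(N(r(-12, -13), -18) + x(-13, -45)) = sqrt(39*(-1*(-12)) - 1/30*(-13)) = sqrt(39*12 + 13/30) = sqrt(468 + 13/30) = sqrt(14053/30) = sqrt(421590)/30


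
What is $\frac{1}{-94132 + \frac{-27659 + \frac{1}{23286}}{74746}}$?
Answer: $- \frac{248647908}{23405816885495} \approx -1.0623 \cdot 10^{-5}$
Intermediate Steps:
$\frac{1}{-94132 + \frac{-27659 + \frac{1}{23286}}{74746}} = \frac{1}{-94132 + \left(-27659 + \frac{1}{23286}\right) \frac{1}{74746}} = \frac{1}{-94132 - \frac{92009639}{248647908}} = \frac{1}{- \frac{23405816885495}{248647908}} = - \frac{248647908}{23405816885495}$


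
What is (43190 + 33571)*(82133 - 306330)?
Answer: -17209585917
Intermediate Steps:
(43190 + 33571)*(82133 - 306330) = 76761*(-224197) = -17209585917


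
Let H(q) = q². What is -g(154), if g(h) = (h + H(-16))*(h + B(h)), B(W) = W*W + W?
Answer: -9849840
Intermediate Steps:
B(W) = W + W² (B(W) = W² + W = W + W²)
g(h) = (256 + h)*(h + h*(1 + h)) (g(h) = (h + (-16)²)*(h + h*(1 + h)) = (h + 256)*(h + h*(1 + h)) = (256 + h)*(h + h*(1 + h)))
-g(154) = -154*(512 + 154² + 258*154) = -154*(512 + 23716 + 39732) = -154*63960 = -1*9849840 = -9849840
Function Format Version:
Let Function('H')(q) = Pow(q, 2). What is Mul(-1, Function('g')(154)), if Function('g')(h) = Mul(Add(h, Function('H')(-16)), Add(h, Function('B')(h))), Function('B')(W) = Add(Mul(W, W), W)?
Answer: -9849840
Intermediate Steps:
Function('B')(W) = Add(W, Pow(W, 2)) (Function('B')(W) = Add(Pow(W, 2), W) = Add(W, Pow(W, 2)))
Function('g')(h) = Mul(Add(256, h), Add(h, Mul(h, Add(1, h)))) (Function('g')(h) = Mul(Add(h, Pow(-16, 2)), Add(h, Mul(h, Add(1, h)))) = Mul(Add(h, 256), Add(h, Mul(h, Add(1, h)))) = Mul(Add(256, h), Add(h, Mul(h, Add(1, h)))))
Mul(-1, Function('g')(154)) = Mul(-1, Mul(154, Add(512, Pow(154, 2), Mul(258, 154)))) = Mul(-1, Mul(154, Add(512, 23716, 39732))) = Mul(-1, Mul(154, 63960)) = Mul(-1, 9849840) = -9849840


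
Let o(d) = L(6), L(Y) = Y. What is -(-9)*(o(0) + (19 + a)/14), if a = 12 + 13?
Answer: 576/7 ≈ 82.286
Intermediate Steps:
o(d) = 6
a = 25
-(-9)*(o(0) + (19 + a)/14) = -(-9)*(6 + (19 + 25)/14) = -(-9)*(6 + 44*(1/14)) = -(-9)*(6 + 22/7) = -(-9)*64/7 = -1*(-576/7) = 576/7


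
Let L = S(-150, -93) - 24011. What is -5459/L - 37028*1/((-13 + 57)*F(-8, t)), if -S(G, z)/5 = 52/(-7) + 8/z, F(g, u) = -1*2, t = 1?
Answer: 13140855905/31213402 ≈ 421.00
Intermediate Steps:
F(g, u) = -2
S(G, z) = 260/7 - 40/z (S(G, z) = -5*(52/(-7) + 8/z) = -5*(52*(-⅐) + 8/z) = -5*(-52/7 + 8/z) = 260/7 - 40/z)
L = -15606701/651 (L = (260/7 - 40/(-93)) - 24011 = (260/7 - 40*(-1/93)) - 24011 = (260/7 + 40/93) - 24011 = 24460/651 - 24011 = -15606701/651 ≈ -23973.)
-5459/L - 37028*1/((-13 + 57)*F(-8, t)) = -5459/(-15606701/651) - 37028*(-1/(2*(-13 + 57))) = -5459*(-651/15606701) - 37028/(44*(-2)) = 3553809/15606701 - 37028/(-88) = 3553809/15606701 - 37028*(-1/88) = 3553809/15606701 + 9257/22 = 13140855905/31213402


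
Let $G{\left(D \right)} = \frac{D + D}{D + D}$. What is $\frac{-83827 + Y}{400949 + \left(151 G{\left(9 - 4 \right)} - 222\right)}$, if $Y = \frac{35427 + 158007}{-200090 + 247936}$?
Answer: $- \frac{1002648302}{4795102197} \approx -0.2091$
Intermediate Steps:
$G{\left(D \right)} = 1$ ($G{\left(D \right)} = \frac{2 D}{2 D} = 2 D \frac{1}{2 D} = 1$)
$Y = \frac{96717}{23923}$ ($Y = \frac{193434}{47846} = 193434 \cdot \frac{1}{47846} = \frac{96717}{23923} \approx 4.0428$)
$\frac{-83827 + Y}{400949 + \left(151 G{\left(9 - 4 \right)} - 222\right)} = \frac{-83827 + \frac{96717}{23923}}{400949 + \left(151 \cdot 1 - 222\right)} = - \frac{2005296604}{23923 \left(400949 + \left(151 - 222\right)\right)} = - \frac{2005296604}{23923 \left(400949 - 71\right)} = - \frac{2005296604}{23923 \cdot 400878} = \left(- \frac{2005296604}{23923}\right) \frac{1}{400878} = - \frac{1002648302}{4795102197}$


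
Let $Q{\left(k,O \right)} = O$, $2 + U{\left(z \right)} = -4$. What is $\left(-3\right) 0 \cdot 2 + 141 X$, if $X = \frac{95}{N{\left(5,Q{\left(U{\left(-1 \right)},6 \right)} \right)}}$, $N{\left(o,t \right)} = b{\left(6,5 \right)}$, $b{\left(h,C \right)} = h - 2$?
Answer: $\frac{13395}{4} \approx 3348.8$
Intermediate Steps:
$U{\left(z \right)} = -6$ ($U{\left(z \right)} = -2 - 4 = -6$)
$b{\left(h,C \right)} = -2 + h$
$N{\left(o,t \right)} = 4$ ($N{\left(o,t \right)} = -2 + 6 = 4$)
$X = \frac{95}{4} \approx 23.75$
$\left(-3\right) 0 \cdot 2 + 141 X = \left(-3\right) 0 \cdot 2 + 141 \cdot \frac{95}{4} = 0 \cdot 2 + \frac{13395}{4} = 0 + \frac{13395}{4} = \frac{13395}{4}$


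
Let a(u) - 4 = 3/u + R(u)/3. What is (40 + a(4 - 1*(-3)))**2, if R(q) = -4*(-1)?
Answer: 923521/441 ≈ 2094.2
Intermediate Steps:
R(q) = 4
a(u) = 16/3 + 3/u (a(u) = 4 + (3/u + 4/3) = 4 + (4/3 + 3/u) = 16/3 + 3/u)
(40 + a(4 - 1*(-3)))**2 = (40 + (16/3 + 3/(4 - 1*(-3))))**2 = (40 + (16/3 + 3/(4 + 3)))**2 = (40 + (16/3 + 3/7))**2 = (40 + 121/21)**2 = (961/21)**2 = 923521/441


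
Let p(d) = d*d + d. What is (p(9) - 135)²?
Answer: 2025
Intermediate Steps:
p(d) = d + d² (p(d) = d² + d = d + d²)
(p(9) - 135)² = (9*(1 + 9) - 135)² = (9*10 - 135)² = (90 - 135)² = (-45)² = 2025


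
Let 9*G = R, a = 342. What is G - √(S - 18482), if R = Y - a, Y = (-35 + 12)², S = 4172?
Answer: 187/9 - 3*I*√1590 ≈ 20.778 - 119.62*I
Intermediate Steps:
Y = 529 (Y = (-23)² = 529)
R = 187 (R = 529 - 1*342 = 529 - 342 = 187)
G = 187/9 (G = (⅑)*187 = 187/9 ≈ 20.778)
G - √(S - 18482) = 187/9 - √(4172 - 18482) = 187/9 - √(-14310) = 187/9 - 3*I*√1590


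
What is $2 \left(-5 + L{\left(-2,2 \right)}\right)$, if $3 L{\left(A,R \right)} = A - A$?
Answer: $-10$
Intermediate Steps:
$L{\left(A,R \right)} = 0$ ($L{\left(A,R \right)} = \frac{A - A}{3} = \frac{1}{3} \cdot 0 = 0$)
$2 \left(-5 + L{\left(-2,2 \right)}\right) = 2 \left(-5 + 0\right) = 2 \left(-5\right) = -10$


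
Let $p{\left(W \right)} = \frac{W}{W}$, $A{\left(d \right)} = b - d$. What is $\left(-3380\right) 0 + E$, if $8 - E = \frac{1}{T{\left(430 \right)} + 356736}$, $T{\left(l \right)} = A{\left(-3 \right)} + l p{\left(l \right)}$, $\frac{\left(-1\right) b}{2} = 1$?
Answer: $\frac{2857335}{357167} \approx 8.0$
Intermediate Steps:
$b = -2$ ($b = \left(-2\right) 1 = -2$)
$A{\left(d \right)} = -2 - d$
$p{\left(W \right)} = 1$
$T{\left(l \right)} = 1 + l$ ($T{\left(l \right)} = \left(-2 - -3\right) + l 1 = \left(-2 + 3\right) + l = 1 + l$)
$E = \frac{2857335}{357167}$ ($E = 8 - \frac{1}{\left(1 + 430\right) + 356736} = 8 - \frac{1}{431 + 356736} = 8 - \frac{1}{357167} = \frac{2857335}{357167} \approx 8.0$)
$\left(-3380\right) 0 + E = \left(-3380\right) 0 + \frac{2857335}{357167} = 0 + \frac{2857335}{357167} = \frac{2857335}{357167}$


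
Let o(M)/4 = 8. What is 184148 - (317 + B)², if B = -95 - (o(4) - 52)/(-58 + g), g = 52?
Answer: 1226996/9 ≈ 1.3633e+5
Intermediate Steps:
o(M) = 32 (o(M) = 4*8 = 32)
B = -295/3 (B = -95 - (32 - 52)/(-58 + 52) = -95 - (-20)/(-6) = -95 - (-20)*(-1)/6 = -95 - 1*10/3 = -95 - 10/3 = -295/3 ≈ -98.333)
184148 - (317 + B)² = 184148 - (317 - 295/3)² = 184148 - (656/3)² = 184148 - 1*430336/9 = 184148 - 430336/9 = 1226996/9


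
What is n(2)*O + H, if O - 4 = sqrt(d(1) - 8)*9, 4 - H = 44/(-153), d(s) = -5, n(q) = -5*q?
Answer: -5464/153 - 90*I*sqrt(13) ≈ -35.712 - 324.5*I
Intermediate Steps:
H = 656/153 (H = 4 - 44/(-153) = 4 - 44*(-1)/153 = 4 - 1*(-44/153) = 4 + 44/153 = 656/153 ≈ 4.2876)
O = 4 + 9*I*sqrt(13) (O = 4 + sqrt(-5 - 8)*9 = 4 + sqrt(-13)*9 = 4 + (I*sqrt(13))*9 = 4 + 9*I*sqrt(13) ≈ 4.0 + 32.45*I)
n(2)*O + H = (-5*2)*(4 + 9*I*sqrt(13)) + 656/153 = -10*(4 + 9*I*sqrt(13)) + 656/153 = (-40 - 90*I*sqrt(13)) + 656/153 = -5464/153 - 90*I*sqrt(13)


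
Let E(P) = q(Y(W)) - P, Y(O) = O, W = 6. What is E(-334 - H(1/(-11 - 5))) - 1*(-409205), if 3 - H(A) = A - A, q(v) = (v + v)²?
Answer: 409686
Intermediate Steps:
q(v) = 4*v² (q(v) = (2*v)² = 4*v²)
H(A) = 3 (H(A) = 3 - (A - A) = 3 - 1*0 = 3 + 0 = 3)
E(P) = 144 - P (E(P) = 4*6² - P = 4*36 - P = 144 - P)
E(-334 - H(1/(-11 - 5))) - 1*(-409205) = (144 - (-334 - 1*3)) - 1*(-409205) = (144 - (-334 - 3)) + 409205 = (144 - 1*(-337)) + 409205 = (144 + 337) + 409205 = 481 + 409205 = 409686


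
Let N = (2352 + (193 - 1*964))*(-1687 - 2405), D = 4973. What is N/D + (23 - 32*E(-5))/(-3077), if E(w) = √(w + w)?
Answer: -19906618183/15301921 + 32*I*√10/3077 ≈ -1300.9 + 0.032887*I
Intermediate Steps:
E(w) = √2*√w (E(w) = √(2*w) = √2*√w)
N = -6469452 (N = (2352 + (193 - 964))*(-4092) = (2352 - 771)*(-4092) = 1581*(-4092) = -6469452)
N/D + (23 - 32*E(-5))/(-3077) = -6469452/4973 + (23 - 32*√2*√(-5))/(-3077) = -6469452*1/4973 + (23 - 32*√2*I*√5)*(-1/3077) = -6469452/4973 + (23 - 32*I*√10)*(-1/3077) = -6469452/4973 + (-23/3077 + 32*I*√10/3077) = -19906618183/15301921 + 32*I*√10/3077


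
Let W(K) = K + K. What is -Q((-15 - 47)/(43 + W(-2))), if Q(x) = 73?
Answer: -73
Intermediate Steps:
W(K) = 2*K
-Q((-15 - 47)/(43 + W(-2))) = -1*73 = -73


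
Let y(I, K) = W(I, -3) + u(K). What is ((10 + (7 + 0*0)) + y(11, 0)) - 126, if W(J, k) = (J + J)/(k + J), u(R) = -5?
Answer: -445/4 ≈ -111.25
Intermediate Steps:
W(J, k) = 2*J/(J + k) (W(J, k) = (2*J)/(J + k) = 2*J/(J + k))
y(I, K) = -5 + 2*I/(-3 + I) (y(I, K) = 2*I/(I - 3) - 5 = 2*I/(-3 + I) - 5 = -5 + 2*I/(-3 + I))
((10 + (7 + 0*0)) + y(11, 0)) - 126 = ((10 + (7 + 0*0)) + 3*(5 - 1*11)/(-3 + 11)) - 126 = ((10 + (7 + 0)) + 3*(5 - 11)/8) - 126 = ((10 + 7) + 3*(1/8)*(-6)) - 126 = (17 - 9/4) - 126 = 59/4 - 126 = -445/4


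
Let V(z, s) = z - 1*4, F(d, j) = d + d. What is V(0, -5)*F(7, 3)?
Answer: -56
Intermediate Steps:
F(d, j) = 2*d
V(z, s) = -4 + z (V(z, s) = z - 4 = -4 + z)
V(0, -5)*F(7, 3) = (-4 + 0)*(2*7) = -4*14 = -56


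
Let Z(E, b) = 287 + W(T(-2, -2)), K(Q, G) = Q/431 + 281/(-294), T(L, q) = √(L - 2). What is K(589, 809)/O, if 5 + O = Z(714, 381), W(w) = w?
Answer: 2446585/1679551832 - 52055*I/5038655496 ≈ 0.0014567 - 1.0331e-5*I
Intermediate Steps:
T(L, q) = √(-2 + L)
K(Q, G) = -281/294 + Q/431 (K(Q, G) = Q*(1/431) + 281*(-1/294) = Q/431 - 281/294 = -281/294 + Q/431)
Z(E, b) = 287 + 2*I (Z(E, b) = 287 + √(-2 - 2) = 287 + √(-4) = 287 + 2*I)
O = 282 + 2*I (O = -5 + (287 + 2*I) = 282 + 2*I ≈ 282.0 + 2.0*I)
K(589, 809)/O = (-281/294 + (1/431)*589)/(282 + 2*I) = (-281/294 + 589/431)*((282 - 2*I)/79528) = 52055*((282 - 2*I)/79528)/126714 = 52055*(282 - 2*I)/10077310992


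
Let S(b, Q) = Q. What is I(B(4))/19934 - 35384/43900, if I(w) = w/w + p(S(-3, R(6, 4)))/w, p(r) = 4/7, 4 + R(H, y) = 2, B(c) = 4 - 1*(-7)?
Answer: -13576995653/16845725050 ≈ -0.80596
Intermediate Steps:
B(c) = 11 (B(c) = 4 + 7 = 11)
R(H, y) = -2 (R(H, y) = -4 + 2 = -2)
p(r) = 4/7 (p(r) = 4*(1/7) = 4/7)
I(w) = 1 + 4/(7*w) (I(w) = w/w + 4/(7*w) = 1 + 4/(7*w))
I(B(4))/19934 - 35384/43900 = ((4/7 + 11)/11)/19934 - 35384/43900 = ((1/11)*(81/7))*(1/19934) - 35384*1/43900 = (81/77)*(1/19934) - 8846/10975 = 81/1534918 - 8846/10975 = -13576995653/16845725050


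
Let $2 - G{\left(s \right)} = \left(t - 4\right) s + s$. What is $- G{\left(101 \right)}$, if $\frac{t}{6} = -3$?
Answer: $-2123$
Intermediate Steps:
$t = -18$ ($t = 6 \left(-3\right) = -18$)
$G{\left(s \right)} = 2 + 21 s$ ($G{\left(s \right)} = 2 - \left(\left(-18 - 4\right) s + s\right) = 2 - \left(- 22 s + s\right) = 2 - - 21 s = 2 + 21 s$)
$- G{\left(101 \right)} = - (2 + 21 \cdot 101) = - (2 + 2121) = \left(-1\right) 2123 = -2123$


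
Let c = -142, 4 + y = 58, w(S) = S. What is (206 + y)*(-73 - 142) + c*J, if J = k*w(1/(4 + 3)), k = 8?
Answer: -392436/7 ≈ -56062.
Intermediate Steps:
y = 54 (y = -4 + 58 = 54)
J = 8/7 (J = 8/(4 + 3) = 8/7 ≈ 1.1429)
(206 + y)*(-73 - 142) + c*J = (206 + 54)*(-73 - 142) - 142*8/7 = 260*(-215) - 1136/7 = -55900 - 1136/7 = -392436/7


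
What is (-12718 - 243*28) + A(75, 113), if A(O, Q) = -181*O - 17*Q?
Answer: -35018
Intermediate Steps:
(-12718 - 243*28) + A(75, 113) = (-12718 - 243*28) + (-181*75 - 17*113) = (-12718 - 6804) + (-13575 - 1921) = -19522 - 15496 = -35018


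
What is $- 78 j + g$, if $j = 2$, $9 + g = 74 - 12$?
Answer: $-103$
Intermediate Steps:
$g = 53$ ($g = -9 + \left(74 - 12\right) = -9 + 62 = 53$)
$- 78 j + g = \left(-78\right) 2 + 53 = -156 + 53 = -103$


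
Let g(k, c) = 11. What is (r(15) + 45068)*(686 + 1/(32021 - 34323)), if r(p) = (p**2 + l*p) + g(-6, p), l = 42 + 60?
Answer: 36979447307/1151 ≈ 3.2128e+7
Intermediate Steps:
l = 102
r(p) = 11 + p**2 + 102*p (r(p) = (p**2 + 102*p) + 11 = 11 + p**2 + 102*p)
(r(15) + 45068)*(686 + 1/(32021 - 34323)) = ((11 + 15**2 + 102*15) + 45068)*(686 + 1/(32021 - 34323)) = ((11 + 225 + 1530) + 45068)*(686 + 1/(-2302)) = (1766 + 45068)*(686 - 1/2302) = 46834*(1579171/2302) = 36979447307/1151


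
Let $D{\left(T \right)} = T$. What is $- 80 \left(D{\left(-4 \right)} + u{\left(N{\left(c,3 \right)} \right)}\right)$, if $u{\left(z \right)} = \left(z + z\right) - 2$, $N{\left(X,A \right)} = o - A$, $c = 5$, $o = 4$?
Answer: $320$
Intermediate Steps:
$N{\left(X,A \right)} = 4 - A$
$u{\left(z \right)} = -2 + 2 z$ ($u{\left(z \right)} = 2 z - 2 = -2 + 2 z$)
$- 80 \left(D{\left(-4 \right)} + u{\left(N{\left(c,3 \right)} \right)}\right) = - 80 \left(-4 - \left(2 - 2 \left(4 - 3\right)\right)\right) = - 80 \left(-4 + \left(-2 + 2 \cdot 1\right)\right) = - 80 \left(-4 + \left(-2 + 2\right)\right) = - 80 \left(-4 + 0\right) = \left(-80\right) \left(-4\right) = 320$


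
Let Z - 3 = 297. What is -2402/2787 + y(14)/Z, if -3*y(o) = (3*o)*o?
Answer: -105571/69675 ≈ -1.5152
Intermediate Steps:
Z = 300 (Z = 3 + 297 = 300)
y(o) = -o² (y(o) = -3*o*o/3 = -o²)
-2402/2787 + y(14)/Z = -2402/2787 - 1*14²/300 = -2402*1/2787 - 1*196*(1/300) = -2402/2787 - 196*1/300 = -2402/2787 - 49/75 = -105571/69675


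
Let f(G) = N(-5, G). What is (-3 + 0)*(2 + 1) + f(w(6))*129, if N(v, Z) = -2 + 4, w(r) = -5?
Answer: 249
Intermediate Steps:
N(v, Z) = 2
f(G) = 2
(-3 + 0)*(2 + 1) + f(w(6))*129 = (-3 + 0)*(2 + 1) + 2*129 = -3*3 + 258 = -9 + 258 = 249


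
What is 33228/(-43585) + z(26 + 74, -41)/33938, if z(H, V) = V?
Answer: -1129478849/1479187730 ≈ -0.76358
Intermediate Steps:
33228/(-43585) + z(26 + 74, -41)/33938 = 33228/(-43585) - 41/33938 = 33228*(-1/43585) - 41*1/33938 = -33228/43585 - 41/33938 = -1129478849/1479187730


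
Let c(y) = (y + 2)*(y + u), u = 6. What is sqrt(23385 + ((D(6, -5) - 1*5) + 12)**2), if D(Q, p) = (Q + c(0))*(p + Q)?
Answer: 49*sqrt(10) ≈ 154.95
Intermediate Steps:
c(y) = (2 + y)*(6 + y) (c(y) = (y + 2)*(y + 6) = (2 + y)*(6 + y))
D(Q, p) = (12 + Q)*(Q + p) (D(Q, p) = (Q + (12 + 0**2 + 8*0))*(p + Q) = (Q + (12 + 0 + 0))*(Q + p) = (Q + 12)*(Q + p) = (12 + Q)*(Q + p))
sqrt(23385 + ((D(6, -5) - 1*5) + 12)**2) = sqrt(23385 + (((6**2 + 12*6 + 12*(-5) + 6*(-5)) - 1*5) + 12)**2) = sqrt(23385 + (((36 + 72 - 60 - 30) - 5) + 12)**2) = sqrt(23385 + ((18 - 5) + 12)**2) = sqrt(23385 + (13 + 12)**2) = sqrt(23385 + 25**2) = sqrt(23385 + 625) = sqrt(24010) = 49*sqrt(10)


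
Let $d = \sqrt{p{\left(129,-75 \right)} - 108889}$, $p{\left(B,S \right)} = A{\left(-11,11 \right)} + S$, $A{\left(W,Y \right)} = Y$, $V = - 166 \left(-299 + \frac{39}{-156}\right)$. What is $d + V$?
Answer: $\frac{99351}{2} + 17 i \sqrt{377} \approx 49676.0 + 330.08 i$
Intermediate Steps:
$V = \frac{99351}{2}$ ($V = - 166 \left(-299 + 39 \left(- \frac{1}{156}\right)\right) = - 166 \left(-299 - \frac{1}{4}\right) = \left(-166\right) \left(- \frac{1197}{4}\right) = \frac{99351}{2} \approx 49676.0$)
$p{\left(B,S \right)} = 11 + S$
$d = 17 i \sqrt{377}$ ($d = \sqrt{\left(11 - 75\right) - 108889} = \sqrt{-64 - 108889} = \sqrt{-108953} = 17 i \sqrt{377} \approx 330.08 i$)
$d + V = 17 i \sqrt{377} + \frac{99351}{2} = \frac{99351}{2} + 17 i \sqrt{377}$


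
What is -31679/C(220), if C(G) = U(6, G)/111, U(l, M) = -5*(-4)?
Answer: -3516369/20 ≈ -1.7582e+5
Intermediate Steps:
U(l, M) = 20
C(G) = 20/111
-31679/C(220) = -31679/20/111 = -31679*111/20 = -3516369/20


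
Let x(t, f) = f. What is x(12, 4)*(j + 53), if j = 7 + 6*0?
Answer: 240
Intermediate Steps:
j = 7 (j = 7 + 0 = 7)
x(12, 4)*(j + 53) = 4*(7 + 53) = 4*60 = 240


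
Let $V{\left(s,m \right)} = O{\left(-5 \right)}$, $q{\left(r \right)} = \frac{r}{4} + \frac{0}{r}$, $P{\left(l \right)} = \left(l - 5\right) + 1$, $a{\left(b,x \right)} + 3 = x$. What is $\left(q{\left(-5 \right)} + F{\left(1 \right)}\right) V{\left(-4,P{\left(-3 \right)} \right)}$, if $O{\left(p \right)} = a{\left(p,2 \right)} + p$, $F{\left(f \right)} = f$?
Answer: $\frac{3}{2} \approx 1.5$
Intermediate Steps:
$a{\left(b,x \right)} = -3 + x$
$P{\left(l \right)} = -4 + l$ ($P{\left(l \right)} = \left(-5 + l\right) + 1 = -4 + l$)
$q{\left(r \right)} = \frac{r}{4}$ ($q{\left(r \right)} = r \frac{1}{4} + 0 = \frac{r}{4} + 0 = \frac{r}{4}$)
$O{\left(p \right)} = -1 + p$ ($O{\left(p \right)} = \left(-3 + 2\right) + p = -1 + p$)
$V{\left(s,m \right)} = -6$ ($V{\left(s,m \right)} = -1 - 5 = -6$)
$\left(q{\left(-5 \right)} + F{\left(1 \right)}\right) V{\left(-4,P{\left(-3 \right)} \right)} = \left(\frac{1}{4} \left(-5\right) + 1\right) \left(-6\right) = \left(- \frac{5}{4} + 1\right) \left(-6\right) = \left(- \frac{1}{4}\right) \left(-6\right) = \frac{3}{2}$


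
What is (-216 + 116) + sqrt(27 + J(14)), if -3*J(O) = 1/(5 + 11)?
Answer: -100 + sqrt(3885)/12 ≈ -94.806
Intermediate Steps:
J(O) = -1/48 (J(O) = -1/(3*(5 + 11)) = -1/3/16 = -1/3*1/16 = -1/48)
(-216 + 116) + sqrt(27 + J(14)) = (-216 + 116) + sqrt(27 - 1/48) = -100 + sqrt(1295/48) = -100 + sqrt(3885)/12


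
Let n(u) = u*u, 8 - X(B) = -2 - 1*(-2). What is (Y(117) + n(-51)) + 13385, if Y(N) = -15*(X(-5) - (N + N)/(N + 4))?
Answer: 1923296/121 ≈ 15895.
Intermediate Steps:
X(B) = 8 (X(B) = 8 - (-2 - 1*(-2)) = 8 - (-2 + 2) = 8 - 1*0 = 8 + 0 = 8)
n(u) = u²
Y(N) = -120 + 30*N/(4 + N) (Y(N) = -15*(8 - (N + N)/(N + 4)) = -15*(8 - 2*N/(4 + N)) = -120 + 30*N/(4 + N))
(Y(117) + n(-51)) + 13385 = (30*(-16 - 3*117)/(4 + 117) + (-51)²) + 13385 = (30*(-16 - 351)/121 + 2601) + 13385 = (30*(1/121)*(-367) + 2601) + 13385 = (-11010/121 + 2601) + 13385 = 303711/121 + 13385 = 1923296/121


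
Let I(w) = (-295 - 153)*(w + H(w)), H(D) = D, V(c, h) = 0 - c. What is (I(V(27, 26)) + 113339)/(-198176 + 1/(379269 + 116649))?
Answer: -68204098458/98279045567 ≈ -0.69398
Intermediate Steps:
V(c, h) = -c
I(w) = -896*w (I(w) = (-295 - 153)*(w + w) = -896*w)
(I(V(27, 26)) + 113339)/(-198176 + 1/(379269 + 116649)) = (-(-896)*27 + 113339)/(-198176 + 1/(379269 + 116649)) = (-896*(-27) + 113339)/(-198176 + 1/495918) = (24192 + 113339)/(-198176 + 1/495918) = 137531/(-98279045567/495918) = 137531*(-495918/98279045567) = -68204098458/98279045567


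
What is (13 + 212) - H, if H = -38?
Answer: 263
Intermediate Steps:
(13 + 212) - H = (13 + 212) - 1*(-38) = 225 + 38 = 263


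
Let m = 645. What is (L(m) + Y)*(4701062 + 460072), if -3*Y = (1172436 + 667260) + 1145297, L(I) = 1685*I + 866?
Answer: 478402714240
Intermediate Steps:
L(I) = 866 + 1685*I
Y = -2984993/3 (Y = -((1172436 + 667260) + 1145297)/3 = -(1839696 + 1145297)/3 = -⅓*2984993 = -2984993/3 ≈ -9.9500e+5)
(L(m) + Y)*(4701062 + 460072) = ((866 + 1685*645) - 2984993/3)*(4701062 + 460072) = ((866 + 1086825) - 2984993/3)*5161134 = (1087691 - 2984993/3)*5161134 = (278080/3)*5161134 = 478402714240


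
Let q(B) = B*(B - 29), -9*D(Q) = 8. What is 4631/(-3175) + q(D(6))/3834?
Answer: -715671487/493004475 ≈ -1.4517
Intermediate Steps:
D(Q) = -8/9 (D(Q) = -1/9*8 = -8/9)
q(B) = B*(-29 + B)
4631/(-3175) + q(D(6))/3834 = 4631/(-3175) - 8*(-29 - 8/9)/9/3834 = 4631*(-1/3175) - 8/9*(-269/9)*(1/3834) = -4631/3175 + (2152/81)*(1/3834) = -4631/3175 + 1076/155277 = -715671487/493004475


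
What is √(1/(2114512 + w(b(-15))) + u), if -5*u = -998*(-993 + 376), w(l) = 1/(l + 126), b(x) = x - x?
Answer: 4*I*√13659258647625903939770/1332142565 ≈ 350.93*I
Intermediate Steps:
b(x) = 0
w(l) = 1/(126 + l)
u = -615766/5 (u = -(-998)*(-993 + 376)/5 = -(-998)*(-617)/5 = -⅕*615766 = -615766/5 ≈ -1.2315e+5)
√(1/(2114512 + w(b(-15))) + u) = √(1/(2114512 + 1/(126 + 0)) - 615766/5) = √(1/(2114512 + 1/126) - 615766/5) = √(1/(266428513/126) - 615766/5) = √(126/266428513 - 615766/5) = √(-164057619735328/1332142565) = 4*I*√13659258647625903939770/1332142565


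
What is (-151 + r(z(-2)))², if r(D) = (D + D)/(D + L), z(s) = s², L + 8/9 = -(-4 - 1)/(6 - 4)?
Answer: 228221449/10201 ≈ 22372.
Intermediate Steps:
L = 29/18 (L = -8/9 - (-4 - 1)/(6 - 4) = -8/9 - (-5)/2 = -8/9 - 1*(-5/2) = -8/9 + 5/2 = 29/18 ≈ 1.6111)
r(D) = 2*D/(29/18 + D) (r(D) = (D + D)/(D + 29/18) = (2*D)/(29/18 + D) = 2*D/(29/18 + D))
(-151 + r(z(-2)))² = (-151 + 36*(-2)²/(29 + 18*(-2)²))² = (-151 + 36*4/(29 + 18*4))² = (-151 + 36*4/(29 + 72))² = (-151 + 36*4/101)² = (-151 + 36*4*(1/101))² = (-151 + 144/101)² = (-15107/101)² = 228221449/10201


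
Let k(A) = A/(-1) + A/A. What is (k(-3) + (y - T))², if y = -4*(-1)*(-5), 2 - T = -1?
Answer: 361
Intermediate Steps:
T = 3 (T = 2 - 1*(-1) = 2 + 1 = 3)
k(A) = 1 - A (k(A) = A*(-1) + 1 = -A + 1 = 1 - A)
y = -20 (y = 4*(-5) = -20)
(k(-3) + (y - T))² = ((1 - 1*(-3)) + (-20 - 1*3))² = ((1 + 3) + (-20 - 3))² = (4 - 23)² = (-19)² = 361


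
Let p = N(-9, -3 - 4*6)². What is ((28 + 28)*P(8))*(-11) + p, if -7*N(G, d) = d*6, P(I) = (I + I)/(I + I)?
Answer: -3940/49 ≈ -80.408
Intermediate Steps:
P(I) = 1 (P(I) = (2*I)/((2*I)) = (2*I)*(1/(2*I)) = 1)
N(G, d) = -6*d/7 (N(G, d) = -d*6/7 = -6*d/7)
p = 26244/49 (p = (-6*(-3 - 4*6)/7)² = (-6*(-3 - 24)/7)² = (-6/7*(-27))² = (162/7)² = 26244/49 ≈ 535.59)
((28 + 28)*P(8))*(-11) + p = ((28 + 28)*1)*(-11) + 26244/49 = (56*1)*(-11) + 26244/49 = 56*(-11) + 26244/49 = -616 + 26244/49 = -3940/49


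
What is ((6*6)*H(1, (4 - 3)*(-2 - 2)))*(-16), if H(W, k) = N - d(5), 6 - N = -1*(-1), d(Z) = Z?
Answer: 0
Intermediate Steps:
N = 5 (N = 6 - (-1)*(-1) = 6 - 1*1 = 6 - 1 = 5)
H(W, k) = 0 (H(W, k) = 5 - 1*5 = 5 - 5 = 0)
((6*6)*H(1, (4 - 3)*(-2 - 2)))*(-16) = ((6*6)*0)*(-16) = (36*0)*(-16) = 0*(-16) = 0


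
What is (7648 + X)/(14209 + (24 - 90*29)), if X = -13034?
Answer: -5386/11623 ≈ -0.46339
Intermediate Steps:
(7648 + X)/(14209 + (24 - 90*29)) = (7648 - 13034)/(14209 + (24 - 90*29)) = -5386/(14209 + (24 - 2610)) = -5386/(14209 - 2586) = -5386/11623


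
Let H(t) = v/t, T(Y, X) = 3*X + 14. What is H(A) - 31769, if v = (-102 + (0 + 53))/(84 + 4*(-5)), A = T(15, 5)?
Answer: -58963313/1856 ≈ -31769.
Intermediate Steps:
T(Y, X) = 14 + 3*X
A = 29 (A = 14 + 3*5 = 14 + 15 = 29)
v = -49/64 (v = (-102 + 53)/(84 - 20) = -49/64 ≈ -0.76563)
H(t) = -49/(64*t)
H(A) - 31769 = -49/64/29 - 31769 = -49/64*1/29 - 31769 = -49/1856 - 31769 = -58963313/1856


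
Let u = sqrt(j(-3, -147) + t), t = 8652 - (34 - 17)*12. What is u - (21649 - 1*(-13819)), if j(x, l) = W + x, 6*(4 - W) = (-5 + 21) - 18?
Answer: -35468 + 2*sqrt(19011)/3 ≈ -35376.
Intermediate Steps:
W = 13/3 (W = 4 - ((-5 + 21) - 18)/6 = 4 - (16 - 18)/6 = 4 - 1/6*(-2) = 4 + 1/3 = 13/3 ≈ 4.3333)
j(x, l) = 13/3 + x
t = 8448 (t = 8652 - 17*12 = 8652 - 1*204 = 8652 - 204 = 8448)
u = 2*sqrt(19011)/3 (u = sqrt((13/3 - 3) + 8448) = sqrt(4/3 + 8448) = sqrt(25348/3) = 2*sqrt(19011)/3 ≈ 91.920)
u - (21649 - 1*(-13819)) = 2*sqrt(19011)/3 - (21649 - 1*(-13819)) = 2*sqrt(19011)/3 - (21649 + 13819) = 2*sqrt(19011)/3 - 1*35468 = 2*sqrt(19011)/3 - 35468 = -35468 + 2*sqrt(19011)/3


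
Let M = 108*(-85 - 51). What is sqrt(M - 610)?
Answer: I*sqrt(15298) ≈ 123.69*I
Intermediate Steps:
M = -14688 (M = 108*(-136) = -14688)
sqrt(M - 610) = sqrt(-14688 - 610) = sqrt(-15298) = I*sqrt(15298)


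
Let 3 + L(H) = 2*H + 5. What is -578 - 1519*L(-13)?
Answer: 35878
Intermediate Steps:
L(H) = 2 + 2*H (L(H) = -3 + (2*H + 5) = -3 + (5 + 2*H) = 2 + 2*H)
-578 - 1519*L(-13) = -578 - 1519*(2 + 2*(-13)) = -578 - 1519*(2 - 26) = -578 - 1519*(-24) = -578 + 36456 = 35878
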